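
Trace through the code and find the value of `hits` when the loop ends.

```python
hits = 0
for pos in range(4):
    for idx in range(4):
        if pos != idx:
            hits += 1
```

Let's trace through this code step by step.

Initialize: hits = 0
Entering loop: for pos in range(4):
After iteration 1: pos = 0, hits = 3
After iteration 2: pos = 1, hits = 6
After iteration 3: pos = 2, hits = 9
After iteration 4: pos = 3, hits = 12
Loop ends.

Final answer: 12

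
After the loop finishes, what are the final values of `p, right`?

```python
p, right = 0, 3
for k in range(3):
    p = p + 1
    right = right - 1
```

Let's trace through this code step by step.

Initialize: p = 0
Initialize: right = 3
Entering loop: for k in range(3):
After iteration 1: k = 0, p = 1, right = 2
After iteration 2: k = 1, p = 2, right = 1
After iteration 3: k = 2, p = 3, right = 0
Loop ends.

Final answer: 3, 0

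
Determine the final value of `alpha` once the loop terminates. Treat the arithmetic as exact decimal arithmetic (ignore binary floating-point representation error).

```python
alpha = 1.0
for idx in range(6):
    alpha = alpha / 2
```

Let's trace through this code step by step.

Initialize: alpha = 1.0
Entering loop: for idx in range(6):
After iteration 1: idx = 0, alpha = 0.5
After iteration 2: idx = 1, alpha = 0.25
After iteration 3: idx = 2, alpha = 0.125
After iteration 4: idx = 3, alpha = 0.0625
After iteration 5: idx = 4, alpha = 0.03125
After iteration 6: idx = 5, alpha = 0.015625
Loop ends.

Final answer: 0.015625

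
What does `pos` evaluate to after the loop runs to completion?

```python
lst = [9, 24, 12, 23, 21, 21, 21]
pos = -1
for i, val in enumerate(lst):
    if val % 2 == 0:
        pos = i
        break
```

Let's trace through this code step by step.

Initialize: lst = [9, 24, 12, 23, 21, 21, 21]
Initialize: pos = -1
Entering loop: for i, val in enumerate(lst):
After iteration 1: i = 0, val = 9, pos = -1
After iteration 2: i = 1, val = 24, pos = 1
Loop ends.

Final answer: 1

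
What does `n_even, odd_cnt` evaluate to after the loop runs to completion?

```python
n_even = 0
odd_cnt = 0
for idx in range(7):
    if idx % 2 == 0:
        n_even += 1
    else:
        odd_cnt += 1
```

Let's trace through this code step by step.

Initialize: n_even = 0
Initialize: odd_cnt = 0
Entering loop: for idx in range(7):
After iteration 1: idx = 0, n_even = 1, odd_cnt = 0
After iteration 2: idx = 1, n_even = 1, odd_cnt = 1
After iteration 3: idx = 2, n_even = 2, odd_cnt = 1
After iteration 4: idx = 3, n_even = 2, odd_cnt = 2
After iteration 5: idx = 4, n_even = 3, odd_cnt = 2
After iteration 6: idx = 5, n_even = 3, odd_cnt = 3
After iteration 7: idx = 6, n_even = 4, odd_cnt = 3
Loop ends.

Final answer: 4, 3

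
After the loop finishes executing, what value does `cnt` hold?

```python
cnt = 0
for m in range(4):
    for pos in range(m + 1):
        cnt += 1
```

Let's trace through this code step by step.

Initialize: cnt = 0
Entering loop: for m in range(4):
After iteration 1: m = 0, cnt = 1, pos = 0
After iteration 2: m = 1, cnt = 3, pos = 1
After iteration 3: m = 2, cnt = 6, pos = 2
After iteration 4: m = 3, cnt = 10, pos = 3
Loop ends.

Final answer: 10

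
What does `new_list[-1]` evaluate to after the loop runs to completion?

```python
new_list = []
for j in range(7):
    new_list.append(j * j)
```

Let's trace through this code step by step.

Initialize: new_list = []
Entering loop: for j in range(7):
After iteration 1: j = 0, new_list = [0]
After iteration 2: j = 1, new_list = [0, 1]
After iteration 3: j = 2, new_list = [0, 1, 4]
After iteration 4: j = 3, new_list = [0, 1, 4, 9]
After iteration 5: j = 4, new_list = [0, 1, 4, 9, 16]
After iteration 6: j = 5, new_list = [0, 1, 4, 9, 16, 25]
After iteration 7: j = 6, new_list = [0, 1, 4, 9, 16, 25, 36]
Loop ends.
new_list[-1] = 36

Final answer: 36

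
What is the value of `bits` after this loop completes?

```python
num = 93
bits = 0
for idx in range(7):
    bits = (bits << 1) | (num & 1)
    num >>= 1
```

Let's trace through this code step by step.

Initialize: num = 93
Initialize: bits = 0
Entering loop: for idx in range(7):
After iteration 1: idx = 0, num = 46, bits = 1
After iteration 2: idx = 1, num = 23, bits = 2
After iteration 3: idx = 2, num = 11, bits = 5
After iteration 4: idx = 3, num = 5, bits = 11
After iteration 5: idx = 4, num = 2, bits = 23
After iteration 6: idx = 5, num = 1, bits = 46
After iteration 7: idx = 6, num = 0, bits = 93
Loop ends.

Final answer: 93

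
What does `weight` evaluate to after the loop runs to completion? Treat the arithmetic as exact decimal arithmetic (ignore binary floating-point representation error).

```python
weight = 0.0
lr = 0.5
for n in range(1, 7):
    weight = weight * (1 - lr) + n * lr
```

Let's trace through this code step by step.

Initialize: weight = 0.0
Initialize: lr = 0.5
Entering loop: for n in range(1, 7):
After iteration 1: n = 1, weight = 0.5
After iteration 2: n = 2, weight = 1.25
After iteration 3: n = 3, weight = 2.125
After iteration 4: n = 4, weight = 3.0625
After iteration 5: n = 5, weight = 4.03125
After iteration 6: n = 6, weight = 5.015625
Loop ends.

Final answer: 5.015625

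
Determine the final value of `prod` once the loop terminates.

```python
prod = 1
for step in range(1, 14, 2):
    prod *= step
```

Let's trace through this code step by step.

Initialize: prod = 1
Entering loop: for step in range(1, 14, 2):
After iteration 1: step = 1, prod = 1
After iteration 2: step = 3, prod = 3
After iteration 3: step = 5, prod = 15
After iteration 4: step = 7, prod = 105
After iteration 5: step = 9, prod = 945
After iteration 6: step = 11, prod = 10395
After iteration 7: step = 13, prod = 135135
Loop ends.

Final answer: 135135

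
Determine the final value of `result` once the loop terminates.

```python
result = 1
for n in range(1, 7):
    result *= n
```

Let's trace through this code step by step.

Initialize: result = 1
Entering loop: for n in range(1, 7):
After iteration 1: n = 1, result = 1
After iteration 2: n = 2, result = 2
After iteration 3: n = 3, result = 6
After iteration 4: n = 4, result = 24
After iteration 5: n = 5, result = 120
After iteration 6: n = 6, result = 720
Loop ends.

Final answer: 720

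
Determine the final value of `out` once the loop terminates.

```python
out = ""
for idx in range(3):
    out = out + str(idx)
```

Let's trace through this code step by step.

Initialize: out = ''
Entering loop: for idx in range(3):
After iteration 1: idx = 0, out = '0'
After iteration 2: idx = 1, out = '01'
After iteration 3: idx = 2, out = '012'
Loop ends.

Final answer: '012'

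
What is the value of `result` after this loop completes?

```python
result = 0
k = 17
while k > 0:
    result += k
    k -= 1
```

Let's trace through this code step by step.

Initialize: result = 0
Initialize: k = 17
Entering loop: while k > 0:
After iteration 1: result = 17, k = 16
After iteration 2: result = 33, k = 15
After iteration 3: result = 48, k = 14
After iteration 4: result = 62, k = 13
After iteration 5: result = 75, k = 12
After iteration 6: result = 87, k = 11
After iteration 7: result = 98, k = 10
After iteration 8: result = 108, k = 9
After iteration 9: result = 117, k = 8
After iteration 10: result = 125, k = 7
After iteration 11: result = 132, k = 6
After iteration 12: result = 138, k = 5
After iteration 13: result = 143, k = 4
After iteration 14: result = 147, k = 3
After iteration 15: result = 150, k = 2
After iteration 16: result = 152, k = 1
After iteration 17: result = 153, k = 0
Loop ends.

Final answer: 153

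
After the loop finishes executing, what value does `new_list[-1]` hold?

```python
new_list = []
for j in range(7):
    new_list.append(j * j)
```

Let's trace through this code step by step.

Initialize: new_list = []
Entering loop: for j in range(7):
After iteration 1: j = 0, new_list = [0]
After iteration 2: j = 1, new_list = [0, 1]
After iteration 3: j = 2, new_list = [0, 1, 4]
After iteration 4: j = 3, new_list = [0, 1, 4, 9]
After iteration 5: j = 4, new_list = [0, 1, 4, 9, 16]
After iteration 6: j = 5, new_list = [0, 1, 4, 9, 16, 25]
After iteration 7: j = 6, new_list = [0, 1, 4, 9, 16, 25, 36]
Loop ends.
new_list[-1] = 36

Final answer: 36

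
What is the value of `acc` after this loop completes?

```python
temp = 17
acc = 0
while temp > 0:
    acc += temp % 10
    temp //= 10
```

Let's trace through this code step by step.

Initialize: temp = 17
Initialize: acc = 0
Entering loop: while temp > 0:
After iteration 1: temp = 1, acc = 7
After iteration 2: temp = 0, acc = 8
Loop ends.

Final answer: 8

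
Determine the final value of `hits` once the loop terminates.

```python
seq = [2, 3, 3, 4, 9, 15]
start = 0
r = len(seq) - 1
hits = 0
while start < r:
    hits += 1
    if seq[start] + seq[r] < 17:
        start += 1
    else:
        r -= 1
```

Let's trace through this code step by step.

Initialize: seq = [2, 3, 3, 4, 9, 15]
Initialize: start = 0
Initialize: r = 5
Initialize: hits = 0
Entering loop: while start < r:
After iteration 1: start = 0, r = 4, hits = 1
After iteration 2: start = 1, r = 4, hits = 2
After iteration 3: start = 2, r = 4, hits = 3
After iteration 4: start = 3, r = 4, hits = 4
After iteration 5: start = 4, r = 4, hits = 5
Loop ends.

Final answer: 5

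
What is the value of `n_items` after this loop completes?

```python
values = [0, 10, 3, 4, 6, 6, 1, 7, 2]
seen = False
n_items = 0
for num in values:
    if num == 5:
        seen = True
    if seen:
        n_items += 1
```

Let's trace through this code step by step.

Initialize: values = [0, 10, 3, 4, 6, 6, 1, 7, 2]
Initialize: seen = False
Initialize: n_items = 0
Entering loop: for num in values:
After iteration 1: num = 0, n_items = 0
After iteration 2: num = 10, n_items = 0
After iteration 3: num = 3, n_items = 0
After iteration 4: num = 4, n_items = 0
After iteration 5: num = 6, n_items = 0
After iteration 6: num = 6, n_items = 0
After iteration 7: num = 1, n_items = 0
After iteration 8: num = 7, n_items = 0
After iteration 9: num = 2, n_items = 0
Loop ends.

Final answer: 0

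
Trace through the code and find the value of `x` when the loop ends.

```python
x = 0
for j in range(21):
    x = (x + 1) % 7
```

Let's trace through this code step by step.

Initialize: x = 0
Entering loop: for j in range(21):
After iteration 1: j = 0, x = 1
After iteration 2: j = 1, x = 2
After iteration 3: j = 2, x = 3
After iteration 4: j = 3, x = 4
After iteration 5: j = 4, x = 5
After iteration 6: j = 5, x = 6
After iteration 7: j = 6, x = 0
After iteration 8: j = 7, x = 1
After iteration 9: j = 8, x = 2
After iteration 10: j = 9, x = 3
After iteration 11: j = 10, x = 4
After iteration 12: j = 11, x = 5
After iteration 13: j = 12, x = 6
After iteration 14: j = 13, x = 0
After iteration 15: j = 14, x = 1
After iteration 16: j = 15, x = 2
After iteration 17: j = 16, x = 3
After iteration 18: j = 17, x = 4
After iteration 19: j = 18, x = 5
After iteration 20: j = 19, x = 6
After iteration 21: j = 20, x = 0
Loop ends.

Final answer: 0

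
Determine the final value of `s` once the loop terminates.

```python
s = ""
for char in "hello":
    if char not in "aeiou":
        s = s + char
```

Let's trace through this code step by step.

Initialize: s = ''
Entering loop: for char in "hello":
After iteration 1: char = 'h', s = 'h'
After iteration 2: char = 'e', s = 'h'
After iteration 3: char = 'l', s = 'hl'
After iteration 4: char = 'l', s = 'hll'
After iteration 5: char = 'o', s = 'hll'
Loop ends.

Final answer: 'hll'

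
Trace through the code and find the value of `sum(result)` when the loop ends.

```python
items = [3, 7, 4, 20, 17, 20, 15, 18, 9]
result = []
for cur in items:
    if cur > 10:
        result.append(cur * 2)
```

Let's trace through this code step by step.

Initialize: items = [3, 7, 4, 20, 17, 20, 15, 18, 9]
Initialize: result = []
Entering loop: for cur in items:
After iteration 1: cur = 3, result = []
After iteration 2: cur = 7, result = []
After iteration 3: cur = 4, result = []
After iteration 4: cur = 20, result = [40]
After iteration 5: cur = 17, result = [40, 34]
After iteration 6: cur = 20, result = [40, 34, 40]
After iteration 7: cur = 15, result = [40, 34, 40, 30]
After iteration 8: cur = 18, result = [40, 34, 40, 30, 36]
After iteration 9: cur = 9, result = [40, 34, 40, 30, 36]
Loop ends.
sum(result) = 180

Final answer: 180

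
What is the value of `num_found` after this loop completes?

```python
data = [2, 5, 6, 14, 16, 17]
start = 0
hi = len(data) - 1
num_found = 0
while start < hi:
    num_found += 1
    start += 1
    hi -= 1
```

Let's trace through this code step by step.

Initialize: data = [2, 5, 6, 14, 16, 17]
Initialize: start = 0
Initialize: hi = 5
Initialize: num_found = 0
Entering loop: while start < hi:
After iteration 1: start = 1, hi = 4, num_found = 1
After iteration 2: start = 2, hi = 3, num_found = 2
After iteration 3: start = 3, hi = 2, num_found = 3
Loop ends.

Final answer: 3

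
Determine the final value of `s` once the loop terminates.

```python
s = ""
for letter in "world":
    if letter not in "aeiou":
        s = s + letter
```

Let's trace through this code step by step.

Initialize: s = ''
Entering loop: for letter in "world":
After iteration 1: letter = 'w', s = 'w'
After iteration 2: letter = 'o', s = 'w'
After iteration 3: letter = 'r', s = 'wr'
After iteration 4: letter = 'l', s = 'wrl'
After iteration 5: letter = 'd', s = 'wrld'
Loop ends.

Final answer: 'wrld'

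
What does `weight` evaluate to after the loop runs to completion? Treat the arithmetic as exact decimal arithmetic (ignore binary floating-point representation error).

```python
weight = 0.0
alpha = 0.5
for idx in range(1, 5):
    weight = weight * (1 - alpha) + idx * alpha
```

Let's trace through this code step by step.

Initialize: weight = 0.0
Initialize: alpha = 0.5
Entering loop: for idx in range(1, 5):
After iteration 1: idx = 1, weight = 0.5
After iteration 2: idx = 2, weight = 1.25
After iteration 3: idx = 3, weight = 2.125
After iteration 4: idx = 4, weight = 3.0625
Loop ends.

Final answer: 3.0625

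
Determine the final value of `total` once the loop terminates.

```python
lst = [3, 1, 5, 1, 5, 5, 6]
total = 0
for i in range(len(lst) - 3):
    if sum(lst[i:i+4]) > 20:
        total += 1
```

Let's trace through this code step by step.

Initialize: lst = [3, 1, 5, 1, 5, 5, 6]
Initialize: total = 0
Entering loop: for i in range(len(lst) - 3):
After iteration 1: i = 0, total = 0
After iteration 2: i = 1, total = 0
After iteration 3: i = 2, total = 0
After iteration 4: i = 3, total = 0
Loop ends.

Final answer: 0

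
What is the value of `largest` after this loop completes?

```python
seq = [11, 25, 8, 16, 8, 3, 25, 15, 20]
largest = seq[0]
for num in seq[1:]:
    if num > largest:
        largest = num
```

Let's trace through this code step by step.

Initialize: seq = [11, 25, 8, 16, 8, 3, 25, 15, 20]
Initialize: largest = 11
Entering loop: for num in seq[1:]:
After iteration 1: num = 25, largest = 25
After iteration 2: num = 8, largest = 25
After iteration 3: num = 16, largest = 25
After iteration 4: num = 8, largest = 25
After iteration 5: num = 3, largest = 25
After iteration 6: num = 25, largest = 25
After iteration 7: num = 15, largest = 25
After iteration 8: num = 20, largest = 25
Loop ends.

Final answer: 25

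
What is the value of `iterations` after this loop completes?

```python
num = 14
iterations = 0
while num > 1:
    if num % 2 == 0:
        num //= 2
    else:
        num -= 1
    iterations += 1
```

Let's trace through this code step by step.

Initialize: num = 14
Initialize: iterations = 0
Entering loop: while num > 1:
After iteration 1: num = 7, iterations = 1
After iteration 2: num = 6, iterations = 2
After iteration 3: num = 3, iterations = 3
After iteration 4: num = 2, iterations = 4
After iteration 5: num = 1, iterations = 5
Loop ends.

Final answer: 5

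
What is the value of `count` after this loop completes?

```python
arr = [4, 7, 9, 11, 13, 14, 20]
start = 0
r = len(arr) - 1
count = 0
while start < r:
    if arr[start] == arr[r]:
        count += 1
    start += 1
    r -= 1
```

Let's trace through this code step by step.

Initialize: arr = [4, 7, 9, 11, 13, 14, 20]
Initialize: start = 0
Initialize: r = 6
Initialize: count = 0
Entering loop: while start < r:
After iteration 1: start = 1, r = 5, count = 0
After iteration 2: start = 2, r = 4, count = 0
After iteration 3: start = 3, r = 3, count = 0
Loop ends.

Final answer: 0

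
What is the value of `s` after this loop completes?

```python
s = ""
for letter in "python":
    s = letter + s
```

Let's trace through this code step by step.

Initialize: s = ''
Entering loop: for letter in "python":
After iteration 1: letter = 'p', s = 'p'
After iteration 2: letter = 'y', s = 'yp'
After iteration 3: letter = 't', s = 'typ'
After iteration 4: letter = 'h', s = 'htyp'
After iteration 5: letter = 'o', s = 'ohtyp'
After iteration 6: letter = 'n', s = 'nohtyp'
Loop ends.

Final answer: 'nohtyp'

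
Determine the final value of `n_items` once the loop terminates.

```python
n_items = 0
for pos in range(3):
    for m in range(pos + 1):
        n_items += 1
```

Let's trace through this code step by step.

Initialize: n_items = 0
Entering loop: for pos in range(3):
After iteration 1: pos = 0, n_items = 1, m = 0
After iteration 2: pos = 1, n_items = 3, m = 1
After iteration 3: pos = 2, n_items = 6, m = 2
Loop ends.

Final answer: 6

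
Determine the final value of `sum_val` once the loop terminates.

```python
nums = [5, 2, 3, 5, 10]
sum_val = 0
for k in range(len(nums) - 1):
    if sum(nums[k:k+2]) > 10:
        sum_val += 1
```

Let's trace through this code step by step.

Initialize: nums = [5, 2, 3, 5, 10]
Initialize: sum_val = 0
Entering loop: for k in range(len(nums) - 1):
After iteration 1: k = 0, sum_val = 0
After iteration 2: k = 1, sum_val = 0
After iteration 3: k = 2, sum_val = 0
After iteration 4: k = 3, sum_val = 1
Loop ends.

Final answer: 1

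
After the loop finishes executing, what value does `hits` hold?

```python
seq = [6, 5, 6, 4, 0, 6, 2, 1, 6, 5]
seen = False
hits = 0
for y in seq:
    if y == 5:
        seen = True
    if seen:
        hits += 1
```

Let's trace through this code step by step.

Initialize: seq = [6, 5, 6, 4, 0, 6, 2, 1, 6, 5]
Initialize: seen = False
Initialize: hits = 0
Entering loop: for y in seq:
After iteration 1: y = 6, seen = False, hits = 0
After iteration 2: y = 5, seen = True, hits = 1
After iteration 3: y = 6, seen = True, hits = 2
After iteration 4: y = 4, seen = True, hits = 3
After iteration 5: y = 0, seen = True, hits = 4
After iteration 6: y = 6, seen = True, hits = 5
After iteration 7: y = 2, seen = True, hits = 6
After iteration 8: y = 1, seen = True, hits = 7
After iteration 9: y = 6, seen = True, hits = 8
After iteration 10: y = 5, seen = True, hits = 9
Loop ends.

Final answer: 9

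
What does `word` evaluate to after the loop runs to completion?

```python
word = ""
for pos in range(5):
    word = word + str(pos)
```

Let's trace through this code step by step.

Initialize: word = ''
Entering loop: for pos in range(5):
After iteration 1: pos = 0, word = '0'
After iteration 2: pos = 1, word = '01'
After iteration 3: pos = 2, word = '012'
After iteration 4: pos = 3, word = '0123'
After iteration 5: pos = 4, word = '01234'
Loop ends.

Final answer: '01234'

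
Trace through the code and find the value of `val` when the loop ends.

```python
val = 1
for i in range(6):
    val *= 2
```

Let's trace through this code step by step.

Initialize: val = 1
Entering loop: for i in range(6):
After iteration 1: i = 0, val = 2
After iteration 2: i = 1, val = 4
After iteration 3: i = 2, val = 8
After iteration 4: i = 3, val = 16
After iteration 5: i = 4, val = 32
After iteration 6: i = 5, val = 64
Loop ends.

Final answer: 64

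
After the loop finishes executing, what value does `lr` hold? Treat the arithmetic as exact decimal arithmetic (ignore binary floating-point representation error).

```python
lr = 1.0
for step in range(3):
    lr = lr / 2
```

Let's trace through this code step by step.

Initialize: lr = 1.0
Entering loop: for step in range(3):
After iteration 1: step = 0, lr = 0.5
After iteration 2: step = 1, lr = 0.25
After iteration 3: step = 2, lr = 0.125
Loop ends.

Final answer: 0.125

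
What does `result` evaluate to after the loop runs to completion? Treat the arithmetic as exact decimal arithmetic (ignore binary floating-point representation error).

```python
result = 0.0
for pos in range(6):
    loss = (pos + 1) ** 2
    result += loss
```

Let's trace through this code step by step.

Initialize: result = 0.0
Entering loop: for pos in range(6):
After iteration 1: pos = 0, result = 1.0, loss = 1
After iteration 2: pos = 1, result = 5.0, loss = 4
After iteration 3: pos = 2, result = 14.0, loss = 9
After iteration 4: pos = 3, result = 30.0, loss = 16
After iteration 5: pos = 4, result = 55.0, loss = 25
After iteration 6: pos = 5, result = 91.0, loss = 36
Loop ends.

Final answer: 91.0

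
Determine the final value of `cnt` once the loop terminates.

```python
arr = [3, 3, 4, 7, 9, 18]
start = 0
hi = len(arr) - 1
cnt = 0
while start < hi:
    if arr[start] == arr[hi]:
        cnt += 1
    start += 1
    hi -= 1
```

Let's trace through this code step by step.

Initialize: arr = [3, 3, 4, 7, 9, 18]
Initialize: start = 0
Initialize: hi = 5
Initialize: cnt = 0
Entering loop: while start < hi:
After iteration 1: start = 1, hi = 4, cnt = 0
After iteration 2: start = 2, hi = 3, cnt = 0
After iteration 3: start = 3, hi = 2, cnt = 0
Loop ends.

Final answer: 0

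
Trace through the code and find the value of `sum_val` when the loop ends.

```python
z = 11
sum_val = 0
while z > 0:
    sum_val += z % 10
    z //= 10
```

Let's trace through this code step by step.

Initialize: z = 11
Initialize: sum_val = 0
Entering loop: while z > 0:
After iteration 1: z = 1, sum_val = 1
After iteration 2: z = 0, sum_val = 2
Loop ends.

Final answer: 2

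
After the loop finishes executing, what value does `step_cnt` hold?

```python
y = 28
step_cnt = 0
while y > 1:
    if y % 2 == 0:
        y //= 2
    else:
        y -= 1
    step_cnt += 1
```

Let's trace through this code step by step.

Initialize: y = 28
Initialize: step_cnt = 0
Entering loop: while y > 1:
After iteration 1: y = 14, step_cnt = 1
After iteration 2: y = 7, step_cnt = 2
After iteration 3: y = 6, step_cnt = 3
After iteration 4: y = 3, step_cnt = 4
After iteration 5: y = 2, step_cnt = 5
After iteration 6: y = 1, step_cnt = 6
Loop ends.

Final answer: 6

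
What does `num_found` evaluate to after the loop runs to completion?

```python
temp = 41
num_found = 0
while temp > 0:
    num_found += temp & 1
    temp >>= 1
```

Let's trace through this code step by step.

Initialize: temp = 41
Initialize: num_found = 0
Entering loop: while temp > 0:
After iteration 1: temp = 20, num_found = 1
After iteration 2: temp = 10, num_found = 1
After iteration 3: temp = 5, num_found = 1
After iteration 4: temp = 2, num_found = 2
After iteration 5: temp = 1, num_found = 2
After iteration 6: temp = 0, num_found = 3
Loop ends.

Final answer: 3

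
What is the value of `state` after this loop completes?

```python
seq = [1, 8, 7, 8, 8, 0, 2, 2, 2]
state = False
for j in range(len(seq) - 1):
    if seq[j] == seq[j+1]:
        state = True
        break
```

Let's trace through this code step by step.

Initialize: seq = [1, 8, 7, 8, 8, 0, 2, 2, 2]
Initialize: state = False
Entering loop: for j in range(len(seq) - 1):
After iteration 1: j = 0, state = False
After iteration 2: j = 1, state = False
After iteration 3: j = 2, state = False
After iteration 4: j = 3, state = True
Loop ends.

Final answer: True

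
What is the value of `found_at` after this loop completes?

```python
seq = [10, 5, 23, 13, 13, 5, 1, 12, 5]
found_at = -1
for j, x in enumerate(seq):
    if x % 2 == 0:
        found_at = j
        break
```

Let's trace through this code step by step.

Initialize: seq = [10, 5, 23, 13, 13, 5, 1, 12, 5]
Initialize: found_at = -1
Entering loop: for j, x in enumerate(seq):
After iteration 1: j = 0, x = 10, found_at = 0
Loop ends.

Final answer: 0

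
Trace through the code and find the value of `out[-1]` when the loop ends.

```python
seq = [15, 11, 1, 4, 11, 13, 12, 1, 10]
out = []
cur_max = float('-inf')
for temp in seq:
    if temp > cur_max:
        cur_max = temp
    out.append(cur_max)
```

Let's trace through this code step by step.

Initialize: seq = [15, 11, 1, 4, 11, 13, 12, 1, 10]
Initialize: out = []
Initialize: cur_max = -inf
Entering loop: for temp in seq:
After iteration 1: temp = 15, out = [15], cur_max = 15
After iteration 2: temp = 11, out = [15, 15], cur_max = 15
After iteration 3: temp = 1, out = [15, 15, 15], cur_max = 15
After iteration 4: temp = 4, out = [15, 15, 15, 15], cur_max = 15
After iteration 5: temp = 11, out = [15, 15, 15, 15, 15], cur_max = 15
After iteration 6: temp = 13, out = [15, 15, 15, 15, 15, 15], cur_max = 15
After iteration 7: temp = 12, out = [15, 15, 15, 15, 15, 15, 15], cur_max = 15
After iteration 8: temp = 1, out = [15, 15, 15, 15, 15, 15, 15, 15], cur_max = 15
After iteration 9: temp = 10, out = [15, 15, 15, 15, 15, 15, 15, 15, 15], cur_max = 15
Loop ends.
out[-1] = 15

Final answer: 15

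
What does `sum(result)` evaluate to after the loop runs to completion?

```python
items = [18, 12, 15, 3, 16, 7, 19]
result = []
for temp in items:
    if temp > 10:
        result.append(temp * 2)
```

Let's trace through this code step by step.

Initialize: items = [18, 12, 15, 3, 16, 7, 19]
Initialize: result = []
Entering loop: for temp in items:
After iteration 1: temp = 18, result = [36]
After iteration 2: temp = 12, result = [36, 24]
After iteration 3: temp = 15, result = [36, 24, 30]
After iteration 4: temp = 3, result = [36, 24, 30]
After iteration 5: temp = 16, result = [36, 24, 30, 32]
After iteration 6: temp = 7, result = [36, 24, 30, 32]
After iteration 7: temp = 19, result = [36, 24, 30, 32, 38]
Loop ends.
sum(result) = 160

Final answer: 160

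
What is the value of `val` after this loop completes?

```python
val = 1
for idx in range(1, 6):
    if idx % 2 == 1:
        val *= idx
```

Let's trace through this code step by step.

Initialize: val = 1
Entering loop: for idx in range(1, 6):
After iteration 1: idx = 1, val = 1
After iteration 2: idx = 2, val = 1
After iteration 3: idx = 3, val = 3
After iteration 4: idx = 4, val = 3
After iteration 5: idx = 5, val = 15
Loop ends.

Final answer: 15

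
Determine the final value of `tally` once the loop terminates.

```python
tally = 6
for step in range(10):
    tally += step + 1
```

Let's trace through this code step by step.

Initialize: tally = 6
Entering loop: for step in range(10):
After iteration 1: step = 0, tally = 7
After iteration 2: step = 1, tally = 9
After iteration 3: step = 2, tally = 12
After iteration 4: step = 3, tally = 16
After iteration 5: step = 4, tally = 21
After iteration 6: step = 5, tally = 27
After iteration 7: step = 6, tally = 34
After iteration 8: step = 7, tally = 42
After iteration 9: step = 8, tally = 51
After iteration 10: step = 9, tally = 61
Loop ends.

Final answer: 61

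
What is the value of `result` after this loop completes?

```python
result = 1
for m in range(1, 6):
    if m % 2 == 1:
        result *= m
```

Let's trace through this code step by step.

Initialize: result = 1
Entering loop: for m in range(1, 6):
After iteration 1: m = 1, result = 1
After iteration 2: m = 2, result = 1
After iteration 3: m = 3, result = 3
After iteration 4: m = 4, result = 3
After iteration 5: m = 5, result = 15
Loop ends.

Final answer: 15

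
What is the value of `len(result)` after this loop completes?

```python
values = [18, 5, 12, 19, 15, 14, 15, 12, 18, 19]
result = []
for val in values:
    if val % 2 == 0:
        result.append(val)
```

Let's trace through this code step by step.

Initialize: values = [18, 5, 12, 19, 15, 14, 15, 12, 18, 19]
Initialize: result = []
Entering loop: for val in values:
After iteration 1: val = 18, result = [18]
After iteration 2: val = 5, result = [18]
After iteration 3: val = 12, result = [18, 12]
After iteration 4: val = 19, result = [18, 12]
After iteration 5: val = 15, result = [18, 12]
After iteration 6: val = 14, result = [18, 12, 14]
After iteration 7: val = 15, result = [18, 12, 14]
After iteration 8: val = 12, result = [18, 12, 14, 12]
After iteration 9: val = 18, result = [18, 12, 14, 12, 18]
After iteration 10: val = 19, result = [18, 12, 14, 12, 18]
Loop ends.
len(result) = 5

Final answer: 5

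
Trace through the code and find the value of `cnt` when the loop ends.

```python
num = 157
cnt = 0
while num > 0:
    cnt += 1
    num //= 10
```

Let's trace through this code step by step.

Initialize: num = 157
Initialize: cnt = 0
Entering loop: while num > 0:
After iteration 1: num = 15, cnt = 1
After iteration 2: num = 1, cnt = 2
After iteration 3: num = 0, cnt = 3
Loop ends.

Final answer: 3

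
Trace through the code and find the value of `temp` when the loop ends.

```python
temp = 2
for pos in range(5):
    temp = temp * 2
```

Let's trace through this code step by step.

Initialize: temp = 2
Entering loop: for pos in range(5):
After iteration 1: pos = 0, temp = 4
After iteration 2: pos = 1, temp = 8
After iteration 3: pos = 2, temp = 16
After iteration 4: pos = 3, temp = 32
After iteration 5: pos = 4, temp = 64
Loop ends.

Final answer: 64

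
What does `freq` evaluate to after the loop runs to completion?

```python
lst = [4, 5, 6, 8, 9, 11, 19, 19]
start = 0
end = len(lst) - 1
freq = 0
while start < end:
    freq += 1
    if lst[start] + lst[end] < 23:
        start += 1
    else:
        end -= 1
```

Let's trace through this code step by step.

Initialize: lst = [4, 5, 6, 8, 9, 11, 19, 19]
Initialize: start = 0
Initialize: end = 7
Initialize: freq = 0
Entering loop: while start < end:
After iteration 1: start = 0, end = 6, freq = 1
After iteration 2: start = 0, end = 5, freq = 2
After iteration 3: start = 1, end = 5, freq = 3
After iteration 4: start = 2, end = 5, freq = 4
After iteration 5: start = 3, end = 5, freq = 5
After iteration 6: start = 4, end = 5, freq = 6
After iteration 7: start = 5, end = 5, freq = 7
Loop ends.

Final answer: 7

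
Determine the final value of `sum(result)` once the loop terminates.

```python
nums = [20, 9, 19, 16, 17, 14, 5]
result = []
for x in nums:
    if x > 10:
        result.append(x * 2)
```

Let's trace through this code step by step.

Initialize: nums = [20, 9, 19, 16, 17, 14, 5]
Initialize: result = []
Entering loop: for x in nums:
After iteration 1: x = 20, result = [40]
After iteration 2: x = 9, result = [40]
After iteration 3: x = 19, result = [40, 38]
After iteration 4: x = 16, result = [40, 38, 32]
After iteration 5: x = 17, result = [40, 38, 32, 34]
After iteration 6: x = 14, result = [40, 38, 32, 34, 28]
After iteration 7: x = 5, result = [40, 38, 32, 34, 28]
Loop ends.
sum(result) = 172

Final answer: 172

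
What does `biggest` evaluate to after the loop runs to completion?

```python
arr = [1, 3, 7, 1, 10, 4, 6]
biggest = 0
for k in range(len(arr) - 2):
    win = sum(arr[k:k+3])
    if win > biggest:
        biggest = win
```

Let's trace through this code step by step.

Initialize: arr = [1, 3, 7, 1, 10, 4, 6]
Initialize: biggest = 0
Entering loop: for k in range(len(arr) - 2):
After iteration 1: k = 0, biggest = 11, win = 11
After iteration 2: k = 1, biggest = 11, win = 11
After iteration 3: k = 2, biggest = 18, win = 18
After iteration 4: k = 3, biggest = 18, win = 15
After iteration 5: k = 4, biggest = 20, win = 20
Loop ends.

Final answer: 20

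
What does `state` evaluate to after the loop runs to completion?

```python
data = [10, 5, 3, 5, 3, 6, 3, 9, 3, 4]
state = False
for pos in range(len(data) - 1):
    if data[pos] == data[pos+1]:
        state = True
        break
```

Let's trace through this code step by step.

Initialize: data = [10, 5, 3, 5, 3, 6, 3, 9, 3, 4]
Initialize: state = False
Entering loop: for pos in range(len(data) - 1):
After iteration 1: pos = 0, state = False
After iteration 2: pos = 1, state = False
After iteration 3: pos = 2, state = False
After iteration 4: pos = 3, state = False
After iteration 5: pos = 4, state = False
After iteration 6: pos = 5, state = False
After iteration 7: pos = 6, state = False
After iteration 8: pos = 7, state = False
After iteration 9: pos = 8, state = False
Loop ends.

Final answer: False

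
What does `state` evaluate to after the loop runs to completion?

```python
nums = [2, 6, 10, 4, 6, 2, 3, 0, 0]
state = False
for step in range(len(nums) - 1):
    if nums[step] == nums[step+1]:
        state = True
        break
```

Let's trace through this code step by step.

Initialize: nums = [2, 6, 10, 4, 6, 2, 3, 0, 0]
Initialize: state = False
Entering loop: for step in range(len(nums) - 1):
After iteration 1: step = 0, state = False
After iteration 2: step = 1, state = False
After iteration 3: step = 2, state = False
After iteration 4: step = 3, state = False
After iteration 5: step = 4, state = False
After iteration 6: step = 5, state = False
After iteration 7: step = 6, state = False
After iteration 8: step = 7, state = True
Loop ends.

Final answer: True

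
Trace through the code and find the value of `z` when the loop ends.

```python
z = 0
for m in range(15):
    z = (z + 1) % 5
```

Let's trace through this code step by step.

Initialize: z = 0
Entering loop: for m in range(15):
After iteration 1: m = 0, z = 1
After iteration 2: m = 1, z = 2
After iteration 3: m = 2, z = 3
After iteration 4: m = 3, z = 4
After iteration 5: m = 4, z = 0
After iteration 6: m = 5, z = 1
After iteration 7: m = 6, z = 2
After iteration 8: m = 7, z = 3
After iteration 9: m = 8, z = 4
After iteration 10: m = 9, z = 0
After iteration 11: m = 10, z = 1
After iteration 12: m = 11, z = 2
After iteration 13: m = 12, z = 3
After iteration 14: m = 13, z = 4
After iteration 15: m = 14, z = 0
Loop ends.

Final answer: 0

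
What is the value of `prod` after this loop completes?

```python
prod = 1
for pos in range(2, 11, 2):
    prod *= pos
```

Let's trace through this code step by step.

Initialize: prod = 1
Entering loop: for pos in range(2, 11, 2):
After iteration 1: pos = 2, prod = 2
After iteration 2: pos = 4, prod = 8
After iteration 3: pos = 6, prod = 48
After iteration 4: pos = 8, prod = 384
After iteration 5: pos = 10, prod = 3840
Loop ends.

Final answer: 3840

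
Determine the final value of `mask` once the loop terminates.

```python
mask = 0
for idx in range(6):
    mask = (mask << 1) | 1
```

Let's trace through this code step by step.

Initialize: mask = 0
Entering loop: for idx in range(6):
After iteration 1: idx = 0, mask = 1
After iteration 2: idx = 1, mask = 3
After iteration 3: idx = 2, mask = 7
After iteration 4: idx = 3, mask = 15
After iteration 5: idx = 4, mask = 31
After iteration 6: idx = 5, mask = 63
Loop ends.

Final answer: 63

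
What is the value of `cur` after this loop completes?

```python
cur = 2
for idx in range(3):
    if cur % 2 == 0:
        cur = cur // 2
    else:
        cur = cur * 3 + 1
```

Let's trace through this code step by step.

Initialize: cur = 2
Entering loop: for idx in range(3):
After iteration 1: idx = 0, cur = 1
After iteration 2: idx = 1, cur = 4
After iteration 3: idx = 2, cur = 2
Loop ends.

Final answer: 2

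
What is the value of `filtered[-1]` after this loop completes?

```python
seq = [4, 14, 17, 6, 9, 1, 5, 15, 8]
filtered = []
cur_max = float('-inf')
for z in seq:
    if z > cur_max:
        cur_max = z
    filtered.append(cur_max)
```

Let's trace through this code step by step.

Initialize: seq = [4, 14, 17, 6, 9, 1, 5, 15, 8]
Initialize: filtered = []
Initialize: cur_max = -inf
Entering loop: for z in seq:
After iteration 1: z = 4, filtered = [4], cur_max = 4
After iteration 2: z = 14, filtered = [4, 14], cur_max = 14
After iteration 3: z = 17, filtered = [4, 14, 17], cur_max = 17
After iteration 4: z = 6, filtered = [4, 14, 17, 17], cur_max = 17
After iteration 5: z = 9, filtered = [4, 14, 17, 17, 17], cur_max = 17
After iteration 6: z = 1, filtered = [4, 14, 17, 17, 17, 17], cur_max = 17
After iteration 7: z = 5, filtered = [4, 14, 17, 17, 17, 17, 17], cur_max = 17
After iteration 8: z = 15, filtered = [4, 14, 17, 17, 17, 17, 17, 17], cur_max = 17
After iteration 9: z = 8, filtered = [4, 14, 17, 17, 17, 17, 17, 17, 17], cur_max = 17
Loop ends.
filtered[-1] = 17

Final answer: 17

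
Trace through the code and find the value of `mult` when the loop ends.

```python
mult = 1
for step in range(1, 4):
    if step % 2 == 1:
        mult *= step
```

Let's trace through this code step by step.

Initialize: mult = 1
Entering loop: for step in range(1, 4):
After iteration 1: step = 1, mult = 1
After iteration 2: step = 2, mult = 1
After iteration 3: step = 3, mult = 3
Loop ends.

Final answer: 3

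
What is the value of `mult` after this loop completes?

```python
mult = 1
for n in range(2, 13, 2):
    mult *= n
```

Let's trace through this code step by step.

Initialize: mult = 1
Entering loop: for n in range(2, 13, 2):
After iteration 1: n = 2, mult = 2
After iteration 2: n = 4, mult = 8
After iteration 3: n = 6, mult = 48
After iteration 4: n = 8, mult = 384
After iteration 5: n = 10, mult = 3840
After iteration 6: n = 12, mult = 46080
Loop ends.

Final answer: 46080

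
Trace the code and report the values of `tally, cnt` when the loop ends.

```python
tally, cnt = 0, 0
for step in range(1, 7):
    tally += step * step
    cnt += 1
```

Let's trace through this code step by step.

Initialize: tally = 0
Initialize: cnt = 0
Entering loop: for step in range(1, 7):
After iteration 1: step = 1, tally = 1, cnt = 1
After iteration 2: step = 2, tally = 5, cnt = 2
After iteration 3: step = 3, tally = 14, cnt = 3
After iteration 4: step = 4, tally = 30, cnt = 4
After iteration 5: step = 5, tally = 55, cnt = 5
After iteration 6: step = 6, tally = 91, cnt = 6
Loop ends.

Final answer: 91, 6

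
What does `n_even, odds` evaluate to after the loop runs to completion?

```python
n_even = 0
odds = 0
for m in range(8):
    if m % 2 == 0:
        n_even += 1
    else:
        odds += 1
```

Let's trace through this code step by step.

Initialize: n_even = 0
Initialize: odds = 0
Entering loop: for m in range(8):
After iteration 1: m = 0, n_even = 1, odds = 0
After iteration 2: m = 1, n_even = 1, odds = 1
After iteration 3: m = 2, n_even = 2, odds = 1
After iteration 4: m = 3, n_even = 2, odds = 2
After iteration 5: m = 4, n_even = 3, odds = 2
After iteration 6: m = 5, n_even = 3, odds = 3
After iteration 7: m = 6, n_even = 4, odds = 3
After iteration 8: m = 7, n_even = 4, odds = 4
Loop ends.

Final answer: 4, 4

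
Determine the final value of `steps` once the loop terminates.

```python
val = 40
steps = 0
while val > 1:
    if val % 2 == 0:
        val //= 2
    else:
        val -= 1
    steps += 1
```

Let's trace through this code step by step.

Initialize: val = 40
Initialize: steps = 0
Entering loop: while val > 1:
After iteration 1: val = 20, steps = 1
After iteration 2: val = 10, steps = 2
After iteration 3: val = 5, steps = 3
After iteration 4: val = 4, steps = 4
After iteration 5: val = 2, steps = 5
After iteration 6: val = 1, steps = 6
Loop ends.

Final answer: 6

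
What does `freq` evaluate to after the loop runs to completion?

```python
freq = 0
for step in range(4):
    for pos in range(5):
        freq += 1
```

Let's trace through this code step by step.

Initialize: freq = 0
Entering loop: for step in range(4):
After iteration 1: step = 0, freq = 5
After iteration 2: step = 1, freq = 10
After iteration 3: step = 2, freq = 15
After iteration 4: step = 3, freq = 20
Loop ends.

Final answer: 20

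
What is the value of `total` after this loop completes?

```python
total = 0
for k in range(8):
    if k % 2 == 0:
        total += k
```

Let's trace through this code step by step.

Initialize: total = 0
Entering loop: for k in range(8):
After iteration 1: k = 0, total = 0
After iteration 2: k = 1, total = 0
After iteration 3: k = 2, total = 2
After iteration 4: k = 3, total = 2
After iteration 5: k = 4, total = 6
After iteration 6: k = 5, total = 6
After iteration 7: k = 6, total = 12
After iteration 8: k = 7, total = 12
Loop ends.

Final answer: 12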